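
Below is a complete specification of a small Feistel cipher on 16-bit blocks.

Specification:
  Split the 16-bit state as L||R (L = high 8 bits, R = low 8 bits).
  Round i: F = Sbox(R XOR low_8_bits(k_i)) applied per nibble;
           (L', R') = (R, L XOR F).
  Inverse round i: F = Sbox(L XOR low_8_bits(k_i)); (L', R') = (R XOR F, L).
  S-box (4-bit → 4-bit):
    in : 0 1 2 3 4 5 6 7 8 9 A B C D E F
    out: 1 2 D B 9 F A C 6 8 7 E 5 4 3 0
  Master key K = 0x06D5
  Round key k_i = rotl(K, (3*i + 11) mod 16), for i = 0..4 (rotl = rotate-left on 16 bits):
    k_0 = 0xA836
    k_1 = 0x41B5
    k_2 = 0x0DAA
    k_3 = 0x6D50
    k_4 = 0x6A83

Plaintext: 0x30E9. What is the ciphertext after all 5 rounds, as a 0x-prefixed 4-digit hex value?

0xA982

s_0 = plaintext = 0x30E9
s_1 = Round(s_0, k_0) = 0xE970
s_2 = Round(s_1, k_1) = 0x70B6
s_3 = Round(s_2, k_2) = 0xB655
s_4 = Round(s_3, k_3) = 0x55A9
s_5 = Round(s_4, k_4) = 0xA982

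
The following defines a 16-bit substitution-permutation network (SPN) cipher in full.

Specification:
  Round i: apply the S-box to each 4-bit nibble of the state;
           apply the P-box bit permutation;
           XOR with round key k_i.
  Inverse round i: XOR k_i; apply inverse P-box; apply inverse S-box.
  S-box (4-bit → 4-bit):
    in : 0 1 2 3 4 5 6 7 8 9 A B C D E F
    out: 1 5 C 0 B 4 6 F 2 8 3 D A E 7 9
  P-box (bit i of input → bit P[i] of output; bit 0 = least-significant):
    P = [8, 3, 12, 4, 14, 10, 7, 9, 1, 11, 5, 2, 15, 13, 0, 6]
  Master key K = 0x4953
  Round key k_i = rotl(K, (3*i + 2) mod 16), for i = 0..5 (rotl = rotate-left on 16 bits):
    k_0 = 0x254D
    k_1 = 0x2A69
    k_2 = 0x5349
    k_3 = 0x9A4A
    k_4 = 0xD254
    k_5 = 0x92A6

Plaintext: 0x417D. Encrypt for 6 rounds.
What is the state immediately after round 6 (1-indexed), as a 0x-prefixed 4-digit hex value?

0x2540

s_0 = plaintext = 0x417D
s_1 = Round(s_0, k_0) = 0xD3B7
s_2 = Round(s_1, k_1) = 0x59B0
s_3 = Round(s_2, k_2) = 0x10CC
s_4 = Round(s_3, k_3) = 0x1C51
s_5 = Round(s_4, k_4) = 0x4BD1
s_6 = Round(s_5, k_5) = 0x2540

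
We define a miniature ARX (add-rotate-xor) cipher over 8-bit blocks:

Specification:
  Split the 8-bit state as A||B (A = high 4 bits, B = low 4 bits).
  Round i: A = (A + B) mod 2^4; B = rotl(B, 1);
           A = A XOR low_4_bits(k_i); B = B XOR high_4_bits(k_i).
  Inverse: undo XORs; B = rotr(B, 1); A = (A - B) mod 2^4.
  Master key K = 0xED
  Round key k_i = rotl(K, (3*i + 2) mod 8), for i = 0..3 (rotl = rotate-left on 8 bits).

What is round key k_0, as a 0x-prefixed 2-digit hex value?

0xB7

K = 0xED
k_0 = rotl(K, (3*0+2) mod 8) = rotl(K, 2) = 0xB7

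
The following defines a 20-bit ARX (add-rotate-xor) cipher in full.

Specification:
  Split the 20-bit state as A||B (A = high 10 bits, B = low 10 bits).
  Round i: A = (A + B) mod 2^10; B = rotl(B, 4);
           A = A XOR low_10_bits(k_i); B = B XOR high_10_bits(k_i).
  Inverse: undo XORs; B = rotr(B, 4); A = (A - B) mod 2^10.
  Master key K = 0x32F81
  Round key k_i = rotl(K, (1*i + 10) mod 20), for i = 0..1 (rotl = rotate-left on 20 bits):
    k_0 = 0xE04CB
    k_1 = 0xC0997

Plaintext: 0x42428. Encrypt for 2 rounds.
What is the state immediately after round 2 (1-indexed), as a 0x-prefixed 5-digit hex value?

0xDB316

s_0 = plaintext = 0x42428
s_1 = Round(s_0, k_0) = 0x7E901
s_2 = Round(s_1, k_1) = 0xDB316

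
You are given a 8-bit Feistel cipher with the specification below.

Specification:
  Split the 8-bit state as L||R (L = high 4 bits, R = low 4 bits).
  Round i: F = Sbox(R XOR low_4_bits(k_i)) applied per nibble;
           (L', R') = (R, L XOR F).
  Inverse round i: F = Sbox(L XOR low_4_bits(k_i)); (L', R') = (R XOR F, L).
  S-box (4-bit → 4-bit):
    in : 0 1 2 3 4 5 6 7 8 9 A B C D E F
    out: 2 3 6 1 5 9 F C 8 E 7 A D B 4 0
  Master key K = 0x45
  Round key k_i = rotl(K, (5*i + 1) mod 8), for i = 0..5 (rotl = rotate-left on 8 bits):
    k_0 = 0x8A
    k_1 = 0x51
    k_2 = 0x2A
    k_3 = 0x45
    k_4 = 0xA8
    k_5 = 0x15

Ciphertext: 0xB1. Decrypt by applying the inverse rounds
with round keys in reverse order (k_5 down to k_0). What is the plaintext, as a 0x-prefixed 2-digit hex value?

0x98

s_0 = ciphertext = 0xB1
s_1 = InvRound(s_0, k_5) = 0x5B
s_2 = InvRound(s_1, k_4) = 0x05
s_3 = InvRound(s_2, k_3) = 0xC0
s_4 = InvRound(s_3, k_2) = 0xFC
s_5 = InvRound(s_4, k_1) = 0x8F
s_6 = InvRound(s_5, k_0) = 0x98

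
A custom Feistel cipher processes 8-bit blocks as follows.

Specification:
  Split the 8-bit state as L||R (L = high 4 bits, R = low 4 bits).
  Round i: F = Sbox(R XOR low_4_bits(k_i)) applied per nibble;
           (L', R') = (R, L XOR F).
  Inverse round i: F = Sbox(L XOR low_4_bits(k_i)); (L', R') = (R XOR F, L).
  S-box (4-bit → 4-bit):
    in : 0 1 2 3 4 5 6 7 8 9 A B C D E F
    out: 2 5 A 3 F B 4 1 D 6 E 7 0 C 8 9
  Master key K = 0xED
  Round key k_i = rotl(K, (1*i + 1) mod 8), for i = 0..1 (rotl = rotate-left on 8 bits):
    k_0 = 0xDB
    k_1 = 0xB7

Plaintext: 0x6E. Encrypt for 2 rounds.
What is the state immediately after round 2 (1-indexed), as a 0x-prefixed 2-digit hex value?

s_0 = plaintext = 0x6E
s_1 = Round(s_0, k_0) = 0xED
s_2 = Round(s_1, k_1) = 0xD0

0xD0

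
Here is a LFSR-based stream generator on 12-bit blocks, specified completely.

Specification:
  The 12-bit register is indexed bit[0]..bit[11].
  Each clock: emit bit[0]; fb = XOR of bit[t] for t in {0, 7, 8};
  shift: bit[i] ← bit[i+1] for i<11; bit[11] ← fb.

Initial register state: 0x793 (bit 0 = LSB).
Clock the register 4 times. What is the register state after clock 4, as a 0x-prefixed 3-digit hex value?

0xB79

reg_0 = 0x793
clock 1: out=1, reg = 0xBC9
clock 2: out=1, reg = 0xDE4
clock 3: out=0, reg = 0x6F2
clock 4: out=0, reg = 0xB79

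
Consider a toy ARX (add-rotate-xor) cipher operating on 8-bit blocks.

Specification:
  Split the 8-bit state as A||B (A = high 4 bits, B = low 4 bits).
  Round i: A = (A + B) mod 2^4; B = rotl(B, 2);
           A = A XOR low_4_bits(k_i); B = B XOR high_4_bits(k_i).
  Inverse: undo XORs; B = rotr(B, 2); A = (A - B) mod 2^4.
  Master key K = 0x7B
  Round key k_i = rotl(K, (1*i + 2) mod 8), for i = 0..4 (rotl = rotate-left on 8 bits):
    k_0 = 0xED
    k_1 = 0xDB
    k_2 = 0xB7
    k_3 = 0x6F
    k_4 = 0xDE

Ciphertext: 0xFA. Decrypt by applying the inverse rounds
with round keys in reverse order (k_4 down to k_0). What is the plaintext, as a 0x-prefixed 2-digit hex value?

s_0 = ciphertext = 0xFA
s_1 = InvRound(s_0, k_4) = 0x4D
s_2 = InvRound(s_1, k_3) = 0xDE
s_3 = InvRound(s_2, k_2) = 0x55
s_4 = InvRound(s_3, k_1) = 0xC2
s_5 = InvRound(s_4, k_0) = 0xE3

0xE3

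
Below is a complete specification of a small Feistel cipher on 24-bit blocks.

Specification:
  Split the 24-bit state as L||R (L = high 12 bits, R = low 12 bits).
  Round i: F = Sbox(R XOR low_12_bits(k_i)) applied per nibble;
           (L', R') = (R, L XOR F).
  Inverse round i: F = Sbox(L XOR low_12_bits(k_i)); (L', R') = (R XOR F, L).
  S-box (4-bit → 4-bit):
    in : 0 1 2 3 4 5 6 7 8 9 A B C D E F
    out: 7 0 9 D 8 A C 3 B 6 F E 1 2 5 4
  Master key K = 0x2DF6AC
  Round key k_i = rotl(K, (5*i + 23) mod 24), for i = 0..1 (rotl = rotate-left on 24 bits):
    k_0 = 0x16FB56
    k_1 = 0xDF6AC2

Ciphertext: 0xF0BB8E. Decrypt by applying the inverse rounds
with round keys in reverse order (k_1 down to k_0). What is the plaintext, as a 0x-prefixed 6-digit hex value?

0x01E198

s_0 = ciphertext = 0xF0BB8E
s_1 = InvRound(s_0, k_1) = 0x198F0B
s_2 = InvRound(s_1, k_0) = 0x01E198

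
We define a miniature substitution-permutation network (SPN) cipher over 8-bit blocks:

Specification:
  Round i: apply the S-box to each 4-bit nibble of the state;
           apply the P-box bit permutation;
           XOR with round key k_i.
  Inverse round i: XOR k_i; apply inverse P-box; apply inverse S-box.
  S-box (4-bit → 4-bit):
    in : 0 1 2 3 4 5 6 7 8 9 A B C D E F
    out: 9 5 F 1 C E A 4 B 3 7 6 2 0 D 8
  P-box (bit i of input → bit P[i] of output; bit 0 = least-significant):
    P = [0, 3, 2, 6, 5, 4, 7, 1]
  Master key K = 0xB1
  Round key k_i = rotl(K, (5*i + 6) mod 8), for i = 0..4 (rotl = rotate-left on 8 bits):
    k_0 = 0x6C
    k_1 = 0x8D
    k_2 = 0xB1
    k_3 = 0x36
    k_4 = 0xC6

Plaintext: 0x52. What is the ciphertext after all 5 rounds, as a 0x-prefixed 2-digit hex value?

0xB6

s_0 = plaintext = 0x52
s_1 = Round(s_0, k_0) = 0xB3
s_2 = Round(s_1, k_1) = 0x1C
s_3 = Round(s_2, k_2) = 0x19
s_4 = Round(s_3, k_3) = 0x9F
s_5 = Round(s_4, k_4) = 0xB6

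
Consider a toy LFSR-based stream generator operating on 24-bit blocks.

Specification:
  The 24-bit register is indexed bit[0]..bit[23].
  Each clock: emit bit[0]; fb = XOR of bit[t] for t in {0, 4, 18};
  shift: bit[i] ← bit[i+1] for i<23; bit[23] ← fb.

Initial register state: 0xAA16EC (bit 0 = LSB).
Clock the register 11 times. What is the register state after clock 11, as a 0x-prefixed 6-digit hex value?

0xB51542

reg_0 = 0xAA16EC
clock 1: out=0, reg = 0x550B76
clock 2: out=0, reg = 0x2A85BB
clock 3: out=1, reg = 0x1542DD
clock 4: out=1, reg = 0x8AA16E
clock 5: out=0, reg = 0x4550B7
clock 6: out=1, reg = 0xA2A85B
clock 7: out=1, reg = 0x51542D
clock 8: out=1, reg = 0xA8AA16
clock 9: out=0, reg = 0xD4550B
clock 10: out=1, reg = 0x6A2A85
clock 11: out=1, reg = 0xB51542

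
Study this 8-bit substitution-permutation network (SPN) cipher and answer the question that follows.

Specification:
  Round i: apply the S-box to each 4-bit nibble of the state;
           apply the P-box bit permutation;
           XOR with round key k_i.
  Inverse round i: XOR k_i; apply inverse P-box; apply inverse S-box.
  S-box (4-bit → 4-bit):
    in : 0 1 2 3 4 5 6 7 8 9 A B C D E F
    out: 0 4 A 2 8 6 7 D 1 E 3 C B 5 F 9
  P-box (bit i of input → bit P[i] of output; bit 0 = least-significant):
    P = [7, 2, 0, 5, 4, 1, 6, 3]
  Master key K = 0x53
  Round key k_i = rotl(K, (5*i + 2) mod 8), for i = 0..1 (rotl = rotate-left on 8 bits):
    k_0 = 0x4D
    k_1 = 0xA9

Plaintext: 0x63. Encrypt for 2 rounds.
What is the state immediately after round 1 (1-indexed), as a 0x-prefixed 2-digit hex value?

0x1B

s_0 = plaintext = 0x63
s_1 = Round(s_0, k_0) = 0x1B
s_2 = Round(s_1, k_1) = 0xC8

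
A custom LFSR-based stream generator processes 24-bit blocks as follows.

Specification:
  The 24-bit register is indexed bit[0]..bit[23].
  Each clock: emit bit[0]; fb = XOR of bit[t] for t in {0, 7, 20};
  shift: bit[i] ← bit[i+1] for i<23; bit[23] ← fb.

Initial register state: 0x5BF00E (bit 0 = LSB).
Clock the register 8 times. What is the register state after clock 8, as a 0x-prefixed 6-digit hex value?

0x5B5BF0

reg_0 = 0x5BF00E
clock 1: out=0, reg = 0xADF807
clock 2: out=1, reg = 0xD6FC03
clock 3: out=1, reg = 0x6B7E01
clock 4: out=1, reg = 0xB5BF00
clock 5: out=0, reg = 0xDADF80
clock 6: out=0, reg = 0x6D6FC0
clock 7: out=0, reg = 0xB6B7E0
clock 8: out=0, reg = 0x5B5BF0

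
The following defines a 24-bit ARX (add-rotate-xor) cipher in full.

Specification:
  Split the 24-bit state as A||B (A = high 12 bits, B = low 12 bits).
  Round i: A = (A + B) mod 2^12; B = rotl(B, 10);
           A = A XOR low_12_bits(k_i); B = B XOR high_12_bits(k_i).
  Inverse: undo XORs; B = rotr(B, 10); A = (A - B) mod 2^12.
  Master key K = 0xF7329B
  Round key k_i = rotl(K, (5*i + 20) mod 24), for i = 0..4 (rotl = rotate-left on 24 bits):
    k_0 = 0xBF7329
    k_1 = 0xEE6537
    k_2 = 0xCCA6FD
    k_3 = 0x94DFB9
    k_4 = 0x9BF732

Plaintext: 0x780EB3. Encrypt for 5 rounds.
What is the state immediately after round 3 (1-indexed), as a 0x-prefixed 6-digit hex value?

0x6CFC36

s_0 = plaintext = 0x780EB3
s_1 = Round(s_0, k_0) = 0x51A45B
s_2 = Round(s_1, k_1) = 0xC423F0
s_3 = Round(s_2, k_2) = 0x6CFC36
s_4 = Round(s_3, k_3) = 0xCBC240
s_5 = Round(s_4, k_4) = 0x9CE92F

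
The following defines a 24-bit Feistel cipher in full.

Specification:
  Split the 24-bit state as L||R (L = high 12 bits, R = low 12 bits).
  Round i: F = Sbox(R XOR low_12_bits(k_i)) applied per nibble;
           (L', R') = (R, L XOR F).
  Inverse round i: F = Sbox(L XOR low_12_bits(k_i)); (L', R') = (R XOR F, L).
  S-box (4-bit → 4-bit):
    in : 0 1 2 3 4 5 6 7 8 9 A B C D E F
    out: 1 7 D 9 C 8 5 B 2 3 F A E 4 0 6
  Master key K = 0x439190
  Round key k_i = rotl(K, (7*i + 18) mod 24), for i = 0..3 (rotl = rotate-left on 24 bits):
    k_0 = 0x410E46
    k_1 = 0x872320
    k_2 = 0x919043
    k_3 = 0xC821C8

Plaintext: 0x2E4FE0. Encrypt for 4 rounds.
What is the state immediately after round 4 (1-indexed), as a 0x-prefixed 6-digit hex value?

s_0 = plaintext = 0x2E4FE0
s_1 = Round(s_0, k_0) = 0xFE0511
s_2 = Round(s_1, k_1) = 0x511A77
s_3 = Round(s_2, k_2) = 0xA77A8D
s_4 = Round(s_3, k_3) = 0xA8D0BF

0xA8D0BF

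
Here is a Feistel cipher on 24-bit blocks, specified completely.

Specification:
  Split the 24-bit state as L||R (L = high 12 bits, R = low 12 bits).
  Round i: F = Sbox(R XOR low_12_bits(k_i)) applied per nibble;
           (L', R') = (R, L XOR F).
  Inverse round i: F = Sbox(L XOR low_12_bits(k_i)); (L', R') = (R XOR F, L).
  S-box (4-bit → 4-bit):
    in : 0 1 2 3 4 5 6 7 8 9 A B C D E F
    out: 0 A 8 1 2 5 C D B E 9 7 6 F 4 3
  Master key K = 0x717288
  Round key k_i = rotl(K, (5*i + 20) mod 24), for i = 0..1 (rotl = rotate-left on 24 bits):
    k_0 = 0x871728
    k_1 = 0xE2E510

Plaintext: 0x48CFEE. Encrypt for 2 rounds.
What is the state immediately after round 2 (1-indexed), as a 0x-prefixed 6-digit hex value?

0xFE06DE

s_0 = plaintext = 0x48CFEE
s_1 = Round(s_0, k_0) = 0xFEEFE0
s_2 = Round(s_1, k_1) = 0xFE06DE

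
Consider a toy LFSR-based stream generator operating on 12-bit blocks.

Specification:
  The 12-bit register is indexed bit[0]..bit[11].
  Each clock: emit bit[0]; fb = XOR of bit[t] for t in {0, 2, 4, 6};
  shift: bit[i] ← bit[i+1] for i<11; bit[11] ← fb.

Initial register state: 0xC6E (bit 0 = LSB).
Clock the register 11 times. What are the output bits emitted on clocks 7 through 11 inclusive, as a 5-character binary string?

reg_0 = 0xC6E
clock 1: out=0, reg = 0x637
clock 2: out=1, reg = 0xB1B
clock 3: out=1, reg = 0x58D
clock 4: out=1, reg = 0x2C6
clock 5: out=0, reg = 0x163
clock 6: out=1, reg = 0x0B1
clock 7: out=1, reg = 0x058
clock 8: out=0, reg = 0x02C
clock 9: out=0, reg = 0x816
clock 10: out=0, reg = 0x40B
clock 11: out=1, reg = 0xA05

10001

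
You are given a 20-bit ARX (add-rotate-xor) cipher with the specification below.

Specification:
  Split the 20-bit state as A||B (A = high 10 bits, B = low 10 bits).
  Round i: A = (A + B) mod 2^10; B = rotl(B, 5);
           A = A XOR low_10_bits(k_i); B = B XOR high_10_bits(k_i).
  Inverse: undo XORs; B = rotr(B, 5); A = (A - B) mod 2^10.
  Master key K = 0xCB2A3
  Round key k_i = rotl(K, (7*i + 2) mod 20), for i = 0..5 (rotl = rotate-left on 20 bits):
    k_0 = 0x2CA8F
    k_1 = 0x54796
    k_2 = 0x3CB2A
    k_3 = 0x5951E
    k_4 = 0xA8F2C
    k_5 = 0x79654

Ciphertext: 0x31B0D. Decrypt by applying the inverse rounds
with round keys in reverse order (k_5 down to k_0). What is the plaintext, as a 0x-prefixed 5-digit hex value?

0x996AB

s_0 = ciphertext = 0x31B0D
s_1 = InvRound(s_0, k_5) = 0x5ED17
s_2 = InvRound(s_1, k_4) = 0xEEA9D
s_3 = InvRound(s_2, k_3) = 0xE171F
s_4 = InvRound(s_3, k_2) = 0xBC1BF
s_5 = InvRound(s_4, k_1) = 0xE7DC7
s_6 = InvRound(s_5, k_0) = 0x996AB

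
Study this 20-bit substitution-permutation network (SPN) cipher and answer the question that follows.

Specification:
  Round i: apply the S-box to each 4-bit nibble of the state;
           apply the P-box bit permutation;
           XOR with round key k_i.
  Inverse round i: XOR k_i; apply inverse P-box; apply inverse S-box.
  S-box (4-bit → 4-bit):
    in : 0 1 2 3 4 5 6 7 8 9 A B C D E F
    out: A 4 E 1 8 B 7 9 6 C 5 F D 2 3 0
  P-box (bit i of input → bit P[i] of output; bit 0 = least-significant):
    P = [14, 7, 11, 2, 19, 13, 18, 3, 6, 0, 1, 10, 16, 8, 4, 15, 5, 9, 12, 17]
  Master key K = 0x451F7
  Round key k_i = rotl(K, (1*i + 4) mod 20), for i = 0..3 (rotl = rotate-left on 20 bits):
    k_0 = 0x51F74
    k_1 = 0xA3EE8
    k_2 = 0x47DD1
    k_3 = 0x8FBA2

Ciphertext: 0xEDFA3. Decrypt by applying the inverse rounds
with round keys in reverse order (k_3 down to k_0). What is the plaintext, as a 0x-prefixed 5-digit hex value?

0x53E0F

s_0 = ciphertext = 0xEDFA3
s_1 = InvRound(s_0, k_3) = 0x4F08F
s_2 = InvRound(s_1, k_2) = 0xF2C49
s_3 = InvRound(s_2, k_1) = 0x63D1D
s_4 = InvRound(s_3, k_0) = 0x53E0F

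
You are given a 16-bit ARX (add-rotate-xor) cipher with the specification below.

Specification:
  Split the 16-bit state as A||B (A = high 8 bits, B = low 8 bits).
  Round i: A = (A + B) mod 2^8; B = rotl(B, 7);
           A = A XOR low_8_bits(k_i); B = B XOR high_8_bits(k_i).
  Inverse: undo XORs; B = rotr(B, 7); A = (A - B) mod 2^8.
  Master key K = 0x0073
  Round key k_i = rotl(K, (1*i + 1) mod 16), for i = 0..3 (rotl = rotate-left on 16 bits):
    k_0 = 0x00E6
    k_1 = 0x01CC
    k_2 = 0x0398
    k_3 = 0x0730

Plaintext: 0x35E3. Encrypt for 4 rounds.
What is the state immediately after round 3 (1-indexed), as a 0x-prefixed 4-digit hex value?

s_0 = plaintext = 0x35E3
s_1 = Round(s_0, k_0) = 0xFEF1
s_2 = Round(s_1, k_1) = 0x23F9
s_3 = Round(s_2, k_2) = 0x84FF
s_4 = Round(s_3, k_3) = 0xB3F8

0x84FF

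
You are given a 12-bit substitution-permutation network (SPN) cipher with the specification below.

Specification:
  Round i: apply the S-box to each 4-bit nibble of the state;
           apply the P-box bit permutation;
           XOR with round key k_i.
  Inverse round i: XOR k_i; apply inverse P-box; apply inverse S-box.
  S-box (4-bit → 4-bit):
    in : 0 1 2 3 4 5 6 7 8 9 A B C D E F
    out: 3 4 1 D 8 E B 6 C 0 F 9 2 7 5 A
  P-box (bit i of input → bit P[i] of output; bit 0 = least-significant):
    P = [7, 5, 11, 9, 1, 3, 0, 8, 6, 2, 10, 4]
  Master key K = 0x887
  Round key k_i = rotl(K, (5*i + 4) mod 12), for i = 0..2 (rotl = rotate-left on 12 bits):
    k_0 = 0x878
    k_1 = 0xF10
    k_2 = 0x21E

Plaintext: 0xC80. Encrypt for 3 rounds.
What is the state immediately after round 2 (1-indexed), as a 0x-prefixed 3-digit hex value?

s_0 = plaintext = 0xC80
s_1 = Round(s_0, k_0) = 0x9DD
s_2 = Round(s_1, k_1) = 0x7BB
s_3 = Round(s_2, k_2) = 0x598

0x7BB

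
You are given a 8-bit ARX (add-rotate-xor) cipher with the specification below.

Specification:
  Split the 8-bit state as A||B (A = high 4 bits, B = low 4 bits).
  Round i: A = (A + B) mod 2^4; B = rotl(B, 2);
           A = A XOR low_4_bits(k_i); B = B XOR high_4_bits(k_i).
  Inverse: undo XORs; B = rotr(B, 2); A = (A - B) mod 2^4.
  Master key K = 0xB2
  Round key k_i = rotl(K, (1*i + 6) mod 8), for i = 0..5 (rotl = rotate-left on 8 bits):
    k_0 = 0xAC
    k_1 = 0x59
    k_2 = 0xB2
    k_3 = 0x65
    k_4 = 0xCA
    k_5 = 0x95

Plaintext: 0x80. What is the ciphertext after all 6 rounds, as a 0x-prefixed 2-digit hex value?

0xAD

s_0 = plaintext = 0x80
s_1 = Round(s_0, k_0) = 0x4A
s_2 = Round(s_1, k_1) = 0x7F
s_3 = Round(s_2, k_2) = 0x44
s_4 = Round(s_3, k_3) = 0xD7
s_5 = Round(s_4, k_4) = 0xE1
s_6 = Round(s_5, k_5) = 0xAD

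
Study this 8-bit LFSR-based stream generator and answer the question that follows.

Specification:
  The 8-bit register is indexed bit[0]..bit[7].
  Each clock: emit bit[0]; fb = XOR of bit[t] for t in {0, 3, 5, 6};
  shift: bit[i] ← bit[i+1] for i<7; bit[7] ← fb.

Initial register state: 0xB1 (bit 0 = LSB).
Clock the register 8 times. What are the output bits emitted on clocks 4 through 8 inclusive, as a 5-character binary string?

reg_0 = 0xB1
clock 1: out=1, reg = 0x58
clock 2: out=0, reg = 0x2C
clock 3: out=0, reg = 0x16
clock 4: out=0, reg = 0x0B
clock 5: out=1, reg = 0x05
clock 6: out=1, reg = 0x82
clock 7: out=0, reg = 0x41
clock 8: out=1, reg = 0x20

01101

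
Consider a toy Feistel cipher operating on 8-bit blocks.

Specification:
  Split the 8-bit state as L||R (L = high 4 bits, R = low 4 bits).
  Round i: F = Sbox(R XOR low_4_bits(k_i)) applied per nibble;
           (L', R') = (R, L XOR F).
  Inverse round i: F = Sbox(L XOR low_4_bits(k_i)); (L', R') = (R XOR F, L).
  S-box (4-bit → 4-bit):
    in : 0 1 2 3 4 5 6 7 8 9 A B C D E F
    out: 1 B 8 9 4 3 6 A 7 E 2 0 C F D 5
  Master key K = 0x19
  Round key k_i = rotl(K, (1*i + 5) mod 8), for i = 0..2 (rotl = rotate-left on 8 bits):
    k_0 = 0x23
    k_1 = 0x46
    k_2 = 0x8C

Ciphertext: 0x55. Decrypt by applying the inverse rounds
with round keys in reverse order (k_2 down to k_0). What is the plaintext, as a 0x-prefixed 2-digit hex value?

0x5A

s_0 = ciphertext = 0x55
s_1 = InvRound(s_0, k_2) = 0xB5
s_2 = InvRound(s_1, k_1) = 0xAB
s_3 = InvRound(s_2, k_0) = 0x5A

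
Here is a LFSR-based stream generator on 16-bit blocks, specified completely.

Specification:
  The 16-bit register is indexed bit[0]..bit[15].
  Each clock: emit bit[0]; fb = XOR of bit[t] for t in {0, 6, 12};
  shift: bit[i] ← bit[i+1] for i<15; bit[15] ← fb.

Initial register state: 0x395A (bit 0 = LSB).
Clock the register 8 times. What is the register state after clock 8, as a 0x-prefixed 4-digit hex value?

0x7C39

reg_0 = 0x395A
clock 1: out=0, reg = 0x1CAD
clock 2: out=1, reg = 0x0E56
clock 3: out=0, reg = 0x872B
clock 4: out=1, reg = 0xC395
clock 5: out=1, reg = 0xE1CA
clock 6: out=0, reg = 0xF0E5
clock 7: out=1, reg = 0xF872
clock 8: out=0, reg = 0x7C39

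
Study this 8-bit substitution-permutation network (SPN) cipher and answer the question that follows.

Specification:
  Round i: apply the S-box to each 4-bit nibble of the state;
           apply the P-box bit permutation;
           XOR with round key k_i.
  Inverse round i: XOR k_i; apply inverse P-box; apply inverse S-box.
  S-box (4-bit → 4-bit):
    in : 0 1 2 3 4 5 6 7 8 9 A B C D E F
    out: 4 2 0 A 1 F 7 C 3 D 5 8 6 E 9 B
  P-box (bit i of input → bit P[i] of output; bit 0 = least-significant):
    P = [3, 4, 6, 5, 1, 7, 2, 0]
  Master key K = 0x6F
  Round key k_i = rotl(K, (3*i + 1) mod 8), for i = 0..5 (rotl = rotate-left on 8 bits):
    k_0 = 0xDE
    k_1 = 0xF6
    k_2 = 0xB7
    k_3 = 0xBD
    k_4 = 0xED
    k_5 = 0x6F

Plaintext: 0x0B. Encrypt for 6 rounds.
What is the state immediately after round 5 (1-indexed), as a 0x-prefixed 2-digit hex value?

0x8E

s_0 = plaintext = 0x0B
s_1 = Round(s_0, k_0) = 0xFA
s_2 = Round(s_1, k_1) = 0x3D
s_3 = Round(s_2, k_2) = 0x46
s_4 = Round(s_3, k_3) = 0xE7
s_5 = Round(s_4, k_4) = 0x8E
s_6 = Round(s_5, k_5) = 0xC5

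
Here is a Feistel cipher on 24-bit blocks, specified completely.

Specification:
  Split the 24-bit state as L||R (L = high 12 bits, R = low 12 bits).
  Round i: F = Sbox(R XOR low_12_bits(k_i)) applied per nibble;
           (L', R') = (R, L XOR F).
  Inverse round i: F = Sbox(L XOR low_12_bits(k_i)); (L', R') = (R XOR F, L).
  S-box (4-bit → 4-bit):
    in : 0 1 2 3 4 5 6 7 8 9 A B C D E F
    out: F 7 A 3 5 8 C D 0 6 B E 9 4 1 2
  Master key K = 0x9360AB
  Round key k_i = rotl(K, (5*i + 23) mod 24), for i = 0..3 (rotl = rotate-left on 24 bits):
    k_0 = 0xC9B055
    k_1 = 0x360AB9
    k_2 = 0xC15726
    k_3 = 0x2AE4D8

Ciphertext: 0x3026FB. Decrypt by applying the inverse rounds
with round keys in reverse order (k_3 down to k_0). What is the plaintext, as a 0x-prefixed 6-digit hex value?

s_0 = ciphertext = 0x3026FB
s_1 = InvRound(s_0, k_3) = 0xBB0302
s_2 = InvRound(s_1, k_2) = 0xA6EBB0
s_3 = InvRound(s_2, k_1) = 0x4FDA6E
s_4 = InvRound(s_3, k_0) = 0xFDE4FD

0xFDE4FD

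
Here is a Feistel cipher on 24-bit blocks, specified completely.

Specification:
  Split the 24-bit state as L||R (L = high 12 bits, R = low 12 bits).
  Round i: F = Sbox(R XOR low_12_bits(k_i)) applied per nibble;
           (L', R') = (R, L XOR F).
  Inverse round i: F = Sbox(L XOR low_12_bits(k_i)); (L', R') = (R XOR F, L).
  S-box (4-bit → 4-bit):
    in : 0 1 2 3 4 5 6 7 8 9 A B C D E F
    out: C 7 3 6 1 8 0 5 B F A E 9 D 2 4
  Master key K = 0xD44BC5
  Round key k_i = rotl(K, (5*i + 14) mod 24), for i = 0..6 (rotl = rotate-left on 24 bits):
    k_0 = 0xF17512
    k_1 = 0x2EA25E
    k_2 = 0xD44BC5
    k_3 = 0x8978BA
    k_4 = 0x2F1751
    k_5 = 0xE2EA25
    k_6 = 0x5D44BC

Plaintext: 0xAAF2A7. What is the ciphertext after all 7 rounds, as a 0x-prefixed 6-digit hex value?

0xB311EF

s_0 = plaintext = 0xAAF2A7
s_1 = Round(s_0, k_0) = 0x2A7F47
s_2 = Round(s_1, k_1) = 0xF47FD8
s_3 = Round(s_2, k_2) = 0xFD8E3A
s_4 = Round(s_3, k_3) = 0xE3AF64
s_5 = Round(s_4, k_4) = 0xF64552
s_6 = Round(s_5, k_5) = 0x552B31
s_7 = Round(s_6, k_6) = 0xB311EF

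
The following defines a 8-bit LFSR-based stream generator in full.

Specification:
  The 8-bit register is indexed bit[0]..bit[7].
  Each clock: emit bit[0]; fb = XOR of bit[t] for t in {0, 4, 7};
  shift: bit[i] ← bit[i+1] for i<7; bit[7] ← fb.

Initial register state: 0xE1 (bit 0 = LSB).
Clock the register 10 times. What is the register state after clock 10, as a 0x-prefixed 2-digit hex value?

reg_0 = 0xE1
clock 1: out=1, reg = 0x70
clock 2: out=0, reg = 0xB8
clock 3: out=0, reg = 0x5C
clock 4: out=0, reg = 0xAE
clock 5: out=0, reg = 0xD7
clock 6: out=1, reg = 0xEB
clock 7: out=1, reg = 0x75
clock 8: out=1, reg = 0x3A
clock 9: out=0, reg = 0x9D
clock 10: out=1, reg = 0xCE

0xCE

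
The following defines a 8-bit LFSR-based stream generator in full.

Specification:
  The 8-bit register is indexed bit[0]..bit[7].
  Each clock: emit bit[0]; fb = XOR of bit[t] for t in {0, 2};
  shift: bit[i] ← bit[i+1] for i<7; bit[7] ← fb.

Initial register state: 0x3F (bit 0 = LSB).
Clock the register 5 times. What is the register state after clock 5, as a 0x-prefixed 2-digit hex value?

reg_0 = 0x3F
clock 1: out=1, reg = 0x1F
clock 2: out=1, reg = 0x0F
clock 3: out=1, reg = 0x07
clock 4: out=1, reg = 0x03
clock 5: out=1, reg = 0x81

0x81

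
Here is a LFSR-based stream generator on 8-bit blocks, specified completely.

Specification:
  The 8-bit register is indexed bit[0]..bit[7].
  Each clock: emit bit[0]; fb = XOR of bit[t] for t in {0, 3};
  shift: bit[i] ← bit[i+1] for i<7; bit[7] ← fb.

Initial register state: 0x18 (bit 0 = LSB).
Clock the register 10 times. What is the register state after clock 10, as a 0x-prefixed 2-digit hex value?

0x1E

reg_0 = 0x18
clock 1: out=0, reg = 0x8C
clock 2: out=0, reg = 0xC6
clock 3: out=0, reg = 0x63
clock 4: out=1, reg = 0xB1
clock 5: out=1, reg = 0xD8
clock 6: out=0, reg = 0xEC
clock 7: out=0, reg = 0xF6
clock 8: out=0, reg = 0x7B
clock 9: out=1, reg = 0x3D
clock 10: out=1, reg = 0x1E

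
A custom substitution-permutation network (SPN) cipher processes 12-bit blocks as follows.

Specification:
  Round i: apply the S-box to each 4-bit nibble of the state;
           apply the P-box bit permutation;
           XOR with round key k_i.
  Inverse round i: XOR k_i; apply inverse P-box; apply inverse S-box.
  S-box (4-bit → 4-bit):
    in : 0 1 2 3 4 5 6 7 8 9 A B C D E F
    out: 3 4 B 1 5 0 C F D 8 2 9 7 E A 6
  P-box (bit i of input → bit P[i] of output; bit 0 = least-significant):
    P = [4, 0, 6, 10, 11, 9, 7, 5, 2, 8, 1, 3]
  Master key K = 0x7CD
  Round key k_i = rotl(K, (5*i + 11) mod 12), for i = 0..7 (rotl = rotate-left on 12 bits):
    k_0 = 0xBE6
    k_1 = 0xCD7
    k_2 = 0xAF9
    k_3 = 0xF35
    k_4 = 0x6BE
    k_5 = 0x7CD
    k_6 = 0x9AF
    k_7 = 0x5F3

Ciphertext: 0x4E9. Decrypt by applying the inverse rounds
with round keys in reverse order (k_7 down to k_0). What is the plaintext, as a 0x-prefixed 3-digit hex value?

0xB50

s_0 = ciphertext = 0x4E9
s_1 = InvRound(s_0, k_7) = 0xD53
s_2 = InvRound(s_1, k_6) = 0xB68
s_3 = InvRound(s_2, k_5) = 0x38E
s_4 = InvRound(s_3, k_4) = 0xA9B
s_5 = InvRound(s_4, k_3) = 0x769
s_6 = InvRound(s_5, k_2) = 0xA4B
s_7 = InvRound(s_6, k_1) = 0xBFB
s_8 = InvRound(s_7, k_0) = 0xB50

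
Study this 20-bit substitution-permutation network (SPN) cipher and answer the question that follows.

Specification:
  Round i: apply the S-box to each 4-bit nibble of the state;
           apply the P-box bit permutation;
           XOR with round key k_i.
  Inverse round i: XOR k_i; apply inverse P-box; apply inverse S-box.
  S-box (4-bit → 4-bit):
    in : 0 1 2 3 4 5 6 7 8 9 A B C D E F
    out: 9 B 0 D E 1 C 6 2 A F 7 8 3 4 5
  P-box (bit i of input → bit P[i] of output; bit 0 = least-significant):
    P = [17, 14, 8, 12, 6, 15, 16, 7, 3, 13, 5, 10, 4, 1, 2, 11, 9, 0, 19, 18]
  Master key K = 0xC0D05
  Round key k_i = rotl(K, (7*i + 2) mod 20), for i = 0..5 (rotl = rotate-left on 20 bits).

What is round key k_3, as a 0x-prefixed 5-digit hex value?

0x0682E

K = 0xC0D05
k_0 = rotl(K, (7*0+2) mod 20) = rotl(K, 2) = 0x03417
k_1 = rotl(K, (7*1+2) mod 20) = rotl(K, 9) = 0xA0B81
k_2 = rotl(K, (7*2+2) mod 20) = rotl(K, 16) = 0x5C0D0
k_3 = rotl(K, (7*3+2) mod 20) = rotl(K, 3) = 0x0682E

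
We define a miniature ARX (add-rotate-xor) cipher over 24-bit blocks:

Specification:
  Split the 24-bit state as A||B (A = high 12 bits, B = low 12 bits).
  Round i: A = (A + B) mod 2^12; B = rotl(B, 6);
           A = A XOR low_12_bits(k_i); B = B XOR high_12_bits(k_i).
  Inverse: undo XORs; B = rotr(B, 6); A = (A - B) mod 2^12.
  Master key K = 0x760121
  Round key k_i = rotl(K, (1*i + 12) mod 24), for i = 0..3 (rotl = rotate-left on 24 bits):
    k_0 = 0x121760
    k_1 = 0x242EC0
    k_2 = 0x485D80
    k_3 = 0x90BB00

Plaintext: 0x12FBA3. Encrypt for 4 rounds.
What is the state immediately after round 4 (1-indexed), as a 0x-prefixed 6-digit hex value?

0x4299FC

s_0 = plaintext = 0x12FBA3
s_1 = Round(s_0, k_0) = 0xBB29CF
s_2 = Round(s_1, k_1) = 0xB411A5
s_3 = Round(s_2, k_2) = 0x166DC3
s_4 = Round(s_3, k_3) = 0x4299FC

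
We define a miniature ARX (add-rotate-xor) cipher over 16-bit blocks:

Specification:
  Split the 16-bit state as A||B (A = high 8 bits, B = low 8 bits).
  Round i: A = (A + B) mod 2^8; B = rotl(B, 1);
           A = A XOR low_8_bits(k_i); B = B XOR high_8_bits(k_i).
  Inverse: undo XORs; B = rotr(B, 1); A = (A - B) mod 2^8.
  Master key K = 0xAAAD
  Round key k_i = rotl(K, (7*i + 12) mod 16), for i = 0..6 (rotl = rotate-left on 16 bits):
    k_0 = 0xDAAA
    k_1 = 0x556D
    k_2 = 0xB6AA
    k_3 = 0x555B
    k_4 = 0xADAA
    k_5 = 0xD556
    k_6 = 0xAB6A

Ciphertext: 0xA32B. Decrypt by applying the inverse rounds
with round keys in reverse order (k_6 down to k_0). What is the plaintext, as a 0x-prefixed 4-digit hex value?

0x0C80

s_0 = ciphertext = 0xA32B
s_1 = InvRound(s_0, k_6) = 0x8940
s_2 = InvRound(s_1, k_5) = 0x15CA
s_3 = InvRound(s_2, k_4) = 0x0CB3
s_4 = InvRound(s_3, k_3) = 0xE473
s_5 = InvRound(s_4, k_2) = 0x6CE2
s_6 = InvRound(s_5, k_1) = 0x26DB
s_7 = InvRound(s_6, k_0) = 0x0C80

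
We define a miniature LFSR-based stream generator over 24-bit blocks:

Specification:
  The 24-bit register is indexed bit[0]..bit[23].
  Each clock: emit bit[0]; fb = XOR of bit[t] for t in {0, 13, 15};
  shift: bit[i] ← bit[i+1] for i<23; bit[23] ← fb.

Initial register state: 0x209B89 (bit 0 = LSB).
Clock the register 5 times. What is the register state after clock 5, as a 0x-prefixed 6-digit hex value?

reg_0 = 0x209B89
clock 1: out=1, reg = 0x104DC4
clock 2: out=0, reg = 0x0826E2
clock 3: out=0, reg = 0x841371
clock 4: out=1, reg = 0xC209B8
clock 5: out=0, reg = 0x6104DC

0x6104DC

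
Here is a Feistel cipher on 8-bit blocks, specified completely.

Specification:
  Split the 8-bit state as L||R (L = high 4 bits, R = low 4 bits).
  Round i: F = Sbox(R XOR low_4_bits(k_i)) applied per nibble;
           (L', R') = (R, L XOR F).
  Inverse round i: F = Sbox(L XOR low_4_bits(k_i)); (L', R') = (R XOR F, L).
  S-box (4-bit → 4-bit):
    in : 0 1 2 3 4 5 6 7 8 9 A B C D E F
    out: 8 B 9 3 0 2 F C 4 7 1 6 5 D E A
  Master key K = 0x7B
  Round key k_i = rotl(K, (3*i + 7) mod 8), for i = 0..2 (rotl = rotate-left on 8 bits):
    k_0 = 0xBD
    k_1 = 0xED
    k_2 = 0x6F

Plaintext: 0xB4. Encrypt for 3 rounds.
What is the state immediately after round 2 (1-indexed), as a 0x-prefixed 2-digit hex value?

0xCF

s_0 = plaintext = 0xB4
s_1 = Round(s_0, k_0) = 0x4C
s_2 = Round(s_1, k_1) = 0xCF
s_3 = Round(s_2, k_2) = 0xF4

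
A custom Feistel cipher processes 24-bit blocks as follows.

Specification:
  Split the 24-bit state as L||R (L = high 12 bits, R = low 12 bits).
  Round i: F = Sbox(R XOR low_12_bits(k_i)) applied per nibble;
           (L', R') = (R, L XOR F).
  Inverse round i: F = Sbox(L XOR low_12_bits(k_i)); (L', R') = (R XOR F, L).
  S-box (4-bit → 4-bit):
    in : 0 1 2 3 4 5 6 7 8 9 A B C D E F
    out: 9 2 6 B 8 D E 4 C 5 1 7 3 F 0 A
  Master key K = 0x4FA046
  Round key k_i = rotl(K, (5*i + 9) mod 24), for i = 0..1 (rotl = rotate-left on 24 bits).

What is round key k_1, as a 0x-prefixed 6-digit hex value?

K = 0x4FA046
k_0 = rotl(K, (5*0+9) mod 24) = rotl(K, 9) = 0x408C9F
k_1 = rotl(K, (5*1+9) mod 24) = rotl(K, 14) = 0x1193E8

0x1193E8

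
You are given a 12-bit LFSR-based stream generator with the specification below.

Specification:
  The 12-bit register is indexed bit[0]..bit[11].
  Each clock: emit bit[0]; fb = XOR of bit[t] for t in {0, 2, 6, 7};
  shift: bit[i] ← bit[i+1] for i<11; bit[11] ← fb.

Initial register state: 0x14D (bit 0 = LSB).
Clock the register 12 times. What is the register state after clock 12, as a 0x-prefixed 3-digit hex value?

0x479

reg_0 = 0x14D
clock 1: out=1, reg = 0x8A6
clock 2: out=0, reg = 0x453
clock 3: out=1, reg = 0x229
clock 4: out=1, reg = 0x914
clock 5: out=0, reg = 0xC8A
clock 6: out=0, reg = 0xE45
clock 7: out=1, reg = 0xF22
clock 8: out=0, reg = 0x791
clock 9: out=1, reg = 0x3C8
clock 10: out=0, reg = 0x1E4
clock 11: out=0, reg = 0x8F2
clock 12: out=0, reg = 0x479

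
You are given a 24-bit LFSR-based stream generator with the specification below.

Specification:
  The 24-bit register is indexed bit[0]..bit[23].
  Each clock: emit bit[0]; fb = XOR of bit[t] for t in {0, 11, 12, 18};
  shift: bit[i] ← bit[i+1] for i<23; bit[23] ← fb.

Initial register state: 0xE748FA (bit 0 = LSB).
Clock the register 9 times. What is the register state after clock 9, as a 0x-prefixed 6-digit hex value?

reg_0 = 0xE748FA
clock 1: out=0, reg = 0x73A47D
clock 2: out=1, reg = 0xB9D23E
clock 3: out=0, reg = 0xDCE91F
clock 4: out=1, reg = 0xEE748F
clock 5: out=1, reg = 0xF73A47
clock 6: out=1, reg = 0x7B9D23
clock 7: out=1, reg = 0xBDCE91
clock 8: out=1, reg = 0xDEE748
clock 9: out=0, reg = 0xEF73A4

0xEF73A4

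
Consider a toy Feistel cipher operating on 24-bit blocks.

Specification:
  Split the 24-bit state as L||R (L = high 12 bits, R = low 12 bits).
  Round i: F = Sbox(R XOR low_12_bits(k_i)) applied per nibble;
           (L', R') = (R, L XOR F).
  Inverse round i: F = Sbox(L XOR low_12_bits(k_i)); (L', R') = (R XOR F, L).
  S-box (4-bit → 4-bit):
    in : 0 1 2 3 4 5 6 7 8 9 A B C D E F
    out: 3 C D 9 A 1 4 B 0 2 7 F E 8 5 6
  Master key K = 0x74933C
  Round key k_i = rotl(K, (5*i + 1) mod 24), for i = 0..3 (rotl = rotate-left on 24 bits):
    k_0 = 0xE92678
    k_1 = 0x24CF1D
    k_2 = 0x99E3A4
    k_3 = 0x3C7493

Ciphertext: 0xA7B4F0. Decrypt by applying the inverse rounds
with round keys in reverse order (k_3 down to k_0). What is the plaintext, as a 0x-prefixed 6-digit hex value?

0xCA51BE

s_0 = ciphertext = 0xA7B4F0
s_1 = InvRound(s_0, k_3) = 0x1A0A7B
s_2 = InvRound(s_1, k_2) = 0x7411A0
s_3 = InvRound(s_2, k_1) = 0x1BE741
s_4 = InvRound(s_3, k_0) = 0xCA51BE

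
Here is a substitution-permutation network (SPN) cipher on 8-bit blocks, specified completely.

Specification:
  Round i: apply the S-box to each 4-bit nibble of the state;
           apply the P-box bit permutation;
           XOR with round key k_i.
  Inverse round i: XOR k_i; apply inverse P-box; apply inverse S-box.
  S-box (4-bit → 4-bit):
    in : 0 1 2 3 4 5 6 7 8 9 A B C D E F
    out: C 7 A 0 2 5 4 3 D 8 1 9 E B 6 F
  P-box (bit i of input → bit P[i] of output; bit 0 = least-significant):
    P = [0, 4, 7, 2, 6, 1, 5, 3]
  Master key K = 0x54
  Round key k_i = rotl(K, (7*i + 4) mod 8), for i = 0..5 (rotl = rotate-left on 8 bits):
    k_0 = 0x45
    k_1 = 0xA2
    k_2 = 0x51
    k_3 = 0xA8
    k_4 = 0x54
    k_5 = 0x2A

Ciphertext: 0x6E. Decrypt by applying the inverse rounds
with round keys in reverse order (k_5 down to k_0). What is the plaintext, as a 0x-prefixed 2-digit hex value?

0xB0

s_0 = ciphertext = 0x6E
s_1 = InvRound(s_0, k_5) = 0xA9
s_2 = InvRound(s_1, k_4) = 0x8F
s_3 = InvRound(s_2, k_3) = 0xEB
s_4 = InvRound(s_3, k_2) = 0xCE
s_5 = InvRound(s_4, k_1) = 0x89
s_6 = InvRound(s_5, k_0) = 0xB0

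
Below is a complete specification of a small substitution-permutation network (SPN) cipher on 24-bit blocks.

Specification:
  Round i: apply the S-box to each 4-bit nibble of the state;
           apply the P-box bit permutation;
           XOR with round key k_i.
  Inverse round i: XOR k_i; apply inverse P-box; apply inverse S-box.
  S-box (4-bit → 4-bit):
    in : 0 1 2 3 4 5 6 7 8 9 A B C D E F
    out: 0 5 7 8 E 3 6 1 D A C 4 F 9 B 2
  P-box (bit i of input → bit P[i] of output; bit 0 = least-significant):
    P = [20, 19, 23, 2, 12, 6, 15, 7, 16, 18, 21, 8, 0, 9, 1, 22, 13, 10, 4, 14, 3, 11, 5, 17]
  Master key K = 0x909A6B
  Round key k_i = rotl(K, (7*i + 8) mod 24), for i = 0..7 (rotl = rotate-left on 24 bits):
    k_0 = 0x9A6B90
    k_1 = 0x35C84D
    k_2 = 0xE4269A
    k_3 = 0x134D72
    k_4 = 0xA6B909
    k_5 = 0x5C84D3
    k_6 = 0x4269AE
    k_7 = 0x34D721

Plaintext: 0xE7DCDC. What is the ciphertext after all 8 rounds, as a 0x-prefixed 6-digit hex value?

0xFB3234

s_0 = plaintext = 0xE7DCDC
s_1 = Round(s_0, k_0) = 0x65521D
s_2 = Round(s_1, k_1) = 0x007668
s_3 = Round(s_2, k_2) = 0x50A6DF
s_4 = Round(s_3, k_3) = 0x7F55F8
s_5 = Round(s_4, k_4) = 0x33BF44
s_6 = Round(s_5, k_5) = 0xD24415
s_7 = Round(s_6, k_6) = 0x3CDEB4
s_8 = Round(s_7, k_7) = 0xFB3234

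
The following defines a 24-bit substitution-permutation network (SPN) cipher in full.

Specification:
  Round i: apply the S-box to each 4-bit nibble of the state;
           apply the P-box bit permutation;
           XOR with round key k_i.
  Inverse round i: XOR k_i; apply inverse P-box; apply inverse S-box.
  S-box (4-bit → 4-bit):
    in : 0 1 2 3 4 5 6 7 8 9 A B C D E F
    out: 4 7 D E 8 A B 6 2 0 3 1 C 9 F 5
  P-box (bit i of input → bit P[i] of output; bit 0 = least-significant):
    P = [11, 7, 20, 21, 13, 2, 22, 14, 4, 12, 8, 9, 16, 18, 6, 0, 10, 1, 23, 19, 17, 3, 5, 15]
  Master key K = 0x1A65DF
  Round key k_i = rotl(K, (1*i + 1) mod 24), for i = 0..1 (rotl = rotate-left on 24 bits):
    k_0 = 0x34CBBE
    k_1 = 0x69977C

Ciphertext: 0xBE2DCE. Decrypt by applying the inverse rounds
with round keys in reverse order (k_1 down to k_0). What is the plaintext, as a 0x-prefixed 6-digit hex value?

s_0 = ciphertext = 0xBE2DCE
s_1 = InvRound(s_0, k_1) = 0x27A6F1
s_2 = InvRound(s_1, k_0) = 0xAA206F

0xAA206F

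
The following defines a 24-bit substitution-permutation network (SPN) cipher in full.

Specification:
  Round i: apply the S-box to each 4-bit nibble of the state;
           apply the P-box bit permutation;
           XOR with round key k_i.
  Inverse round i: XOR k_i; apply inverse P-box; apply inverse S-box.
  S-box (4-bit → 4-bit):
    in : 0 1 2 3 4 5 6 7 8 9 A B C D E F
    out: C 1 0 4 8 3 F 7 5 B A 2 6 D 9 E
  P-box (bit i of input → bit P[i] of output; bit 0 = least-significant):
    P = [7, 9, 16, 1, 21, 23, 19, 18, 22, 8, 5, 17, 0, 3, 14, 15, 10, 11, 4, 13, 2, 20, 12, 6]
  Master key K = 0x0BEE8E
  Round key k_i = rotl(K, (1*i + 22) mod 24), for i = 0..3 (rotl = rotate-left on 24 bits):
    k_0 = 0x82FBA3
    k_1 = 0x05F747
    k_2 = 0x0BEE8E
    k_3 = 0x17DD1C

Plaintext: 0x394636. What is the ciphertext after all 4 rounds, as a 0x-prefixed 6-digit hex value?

0x5B0E13

s_0 = plaintext = 0x394636
s_1 = Round(s_0, k_0) = 0xC94401
s_2 = Round(s_1, k_1) = 0x1B4BC7
s_3 = Round(s_2, k_2) = 0x82650A
s_4 = Round(s_3, k_3) = 0x5B0E13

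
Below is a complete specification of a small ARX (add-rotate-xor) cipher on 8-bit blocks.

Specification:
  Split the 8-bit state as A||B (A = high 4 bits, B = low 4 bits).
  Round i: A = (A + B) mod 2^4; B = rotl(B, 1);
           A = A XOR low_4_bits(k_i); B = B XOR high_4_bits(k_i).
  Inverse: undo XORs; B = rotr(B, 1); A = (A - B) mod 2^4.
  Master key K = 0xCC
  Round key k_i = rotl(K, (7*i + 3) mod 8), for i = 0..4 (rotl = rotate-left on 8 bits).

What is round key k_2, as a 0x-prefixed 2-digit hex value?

K = 0xCC
k_0 = rotl(K, (7*0+3) mod 8) = rotl(K, 3) = 0x66
k_1 = rotl(K, (7*1+3) mod 8) = rotl(K, 2) = 0x33
k_2 = rotl(K, (7*2+3) mod 8) = rotl(K, 1) = 0x99

0x99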